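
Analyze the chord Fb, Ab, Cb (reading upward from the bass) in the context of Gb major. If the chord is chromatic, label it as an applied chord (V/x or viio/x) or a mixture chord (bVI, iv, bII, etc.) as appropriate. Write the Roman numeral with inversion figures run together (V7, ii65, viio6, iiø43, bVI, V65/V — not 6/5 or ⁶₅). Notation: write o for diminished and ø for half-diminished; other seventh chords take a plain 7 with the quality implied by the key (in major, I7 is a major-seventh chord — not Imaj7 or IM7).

The pitches Fb-Ab-Cb form a major triad rooted on Fb.
Fb is the lowered seventh degree of Gb major (diatonic 7 would be F). This is a major triad on the lowered seventh degree (the subtonic), borrowed from the parallel minor.

bVII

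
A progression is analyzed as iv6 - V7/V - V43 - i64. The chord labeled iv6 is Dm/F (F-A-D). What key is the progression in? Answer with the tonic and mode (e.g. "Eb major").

A minor

The anchor chord is a minor triad on D, labeled iv6.
iv6 on D implies D is the subdominant; that puts the tonic at A, and the lowercase numeral fits minor mode.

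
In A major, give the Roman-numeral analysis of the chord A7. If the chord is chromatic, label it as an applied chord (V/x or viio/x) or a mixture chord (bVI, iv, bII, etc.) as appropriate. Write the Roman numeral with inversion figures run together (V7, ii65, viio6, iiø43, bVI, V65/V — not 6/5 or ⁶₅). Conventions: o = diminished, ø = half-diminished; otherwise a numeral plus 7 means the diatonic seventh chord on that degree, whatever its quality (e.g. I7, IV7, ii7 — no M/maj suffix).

V7/IV

Stacked in thirds the chord is A-C#-E-G: a dominant seventh chord on A.
A is not a diatonic chord root with this quality in A major, but it lies a perfect fifth above D (IV), so the chord functions as an applied dominant of IV.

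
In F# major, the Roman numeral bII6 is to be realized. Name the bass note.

B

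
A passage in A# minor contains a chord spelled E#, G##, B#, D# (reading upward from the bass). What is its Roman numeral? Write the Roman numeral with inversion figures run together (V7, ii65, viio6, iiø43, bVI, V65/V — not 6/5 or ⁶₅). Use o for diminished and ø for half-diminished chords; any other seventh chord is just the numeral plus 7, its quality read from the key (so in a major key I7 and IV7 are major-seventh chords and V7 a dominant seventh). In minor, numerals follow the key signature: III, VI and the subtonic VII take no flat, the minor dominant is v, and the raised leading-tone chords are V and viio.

The pitches E#-G##-B#-D# form a dominant seventh chord rooted on E#.
E# is scale degree 5 in A# minor, and a dominant seventh chord on that degree is written V7.

V7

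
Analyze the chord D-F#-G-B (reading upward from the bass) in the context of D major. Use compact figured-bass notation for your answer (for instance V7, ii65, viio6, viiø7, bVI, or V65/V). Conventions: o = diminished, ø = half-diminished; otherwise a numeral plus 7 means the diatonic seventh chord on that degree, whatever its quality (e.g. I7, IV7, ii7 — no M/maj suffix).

IV43

The pitches G-B-D-F# form a major seventh chord rooted on G.
G is scale degree 4 in D major, and a major seventh chord on that degree is written IV7.
With D in the bass the chord is in second inversion, so the figured bass is 43.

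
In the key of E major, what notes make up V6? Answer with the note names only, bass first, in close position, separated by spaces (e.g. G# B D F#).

In E major, scale degree 5 is B, and the diatonic chord built there is a major triad.
That chord is spelled B-D#-F#.
With the 6 figure the chord is in first inversion; from the bass D# upward in close position it reads D#-F#-B.

D# F# B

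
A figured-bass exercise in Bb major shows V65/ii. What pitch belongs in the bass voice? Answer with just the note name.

B

The applied chord V65/ii is rooted on G: G-B-D-F.
The figure 65 means first inversion — the third is in the bass.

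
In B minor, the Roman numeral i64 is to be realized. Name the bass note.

F#

i in B minor has root B; the chord is B-D-F#.
The figure 64 means second inversion — the fifth is in the bass.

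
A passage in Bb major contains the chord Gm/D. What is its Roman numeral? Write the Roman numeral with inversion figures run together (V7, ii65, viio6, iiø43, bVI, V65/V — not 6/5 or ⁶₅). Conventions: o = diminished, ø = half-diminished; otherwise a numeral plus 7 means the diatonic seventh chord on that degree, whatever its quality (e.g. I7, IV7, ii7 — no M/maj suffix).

vi64

The pitches G-Bb-D form a minor triad rooted on G.
G is scale degree 6 in Bb major, and a minor triad on that degree is written vi.
With D in the bass the chord is in second inversion, so the figured bass is 64.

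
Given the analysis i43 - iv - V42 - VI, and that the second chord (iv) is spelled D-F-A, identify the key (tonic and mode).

A minor

The anchor chord is a minor triad on D, labeled iv.
iv on D implies D is the subdominant; that puts the tonic at A, and the lowercase numeral fits minor mode.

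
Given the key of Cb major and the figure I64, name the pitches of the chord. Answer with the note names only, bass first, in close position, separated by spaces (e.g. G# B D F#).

Gb Cb Eb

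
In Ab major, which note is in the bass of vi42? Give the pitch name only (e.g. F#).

Eb

vi in Ab major has root F; the chord is F-Ab-C-Eb.
The figure 42 means third inversion — the seventh is in the bass.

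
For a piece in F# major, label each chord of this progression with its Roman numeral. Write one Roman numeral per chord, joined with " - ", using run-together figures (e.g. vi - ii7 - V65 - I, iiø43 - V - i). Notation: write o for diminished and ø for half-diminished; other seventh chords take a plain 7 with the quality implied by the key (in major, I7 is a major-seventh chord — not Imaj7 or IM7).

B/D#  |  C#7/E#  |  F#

IV6 - V65 - I

B/D# has root B, degree 4 in F# major, so IV6.
C#7/E# has root C#, degree 5 in F# major, so V65.
F#: root F# is the tonic; major triad there is I.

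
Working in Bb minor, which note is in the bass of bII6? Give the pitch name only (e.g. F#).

bII in Bb minor has root Cb; the chord is Cb-Eb-Gb.
The figure 6 means first inversion — the third is in the bass.

Eb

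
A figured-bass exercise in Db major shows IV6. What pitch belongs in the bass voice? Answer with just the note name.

Bb

IV in Db major has root Gb; the chord is Gb-Bb-Db.
The figure 6 means first inversion — the third is in the bass.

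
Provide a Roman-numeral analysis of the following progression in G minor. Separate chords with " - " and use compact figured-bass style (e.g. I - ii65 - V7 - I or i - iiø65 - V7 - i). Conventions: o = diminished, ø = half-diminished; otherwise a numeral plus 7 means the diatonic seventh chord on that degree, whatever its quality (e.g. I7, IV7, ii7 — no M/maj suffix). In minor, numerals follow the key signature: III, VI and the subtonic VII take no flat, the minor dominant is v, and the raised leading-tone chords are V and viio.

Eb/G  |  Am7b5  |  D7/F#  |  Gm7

Eb/G: root Eb is the submediant; major triad there is VI6.
Am7b5: root A is the supertonic; half-diminished seventh chord there is iiø7.
D7/F#: dominant seventh chord on D = scale degree 5 → V65.
Gm7: minor seventh chord on G = scale degree 1 → i7.

VI6 - iiø7 - V65 - i7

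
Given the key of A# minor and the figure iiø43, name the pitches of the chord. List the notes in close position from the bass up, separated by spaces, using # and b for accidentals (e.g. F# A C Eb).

F# A# B# D#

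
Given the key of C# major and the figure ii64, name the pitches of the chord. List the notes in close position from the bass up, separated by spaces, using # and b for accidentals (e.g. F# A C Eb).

A# D# F#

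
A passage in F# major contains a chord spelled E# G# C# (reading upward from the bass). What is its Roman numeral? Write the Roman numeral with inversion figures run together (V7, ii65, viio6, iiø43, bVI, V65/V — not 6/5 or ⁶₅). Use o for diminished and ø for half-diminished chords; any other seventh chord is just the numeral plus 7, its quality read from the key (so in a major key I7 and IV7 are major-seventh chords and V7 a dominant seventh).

V6

The pitches C#-E#-G# form a major triad rooted on C#.
C# is scale degree 5 in F# major, and a major triad on that degree is written V.
With E# in the bass the chord is in first inversion, so the figured bass is 6.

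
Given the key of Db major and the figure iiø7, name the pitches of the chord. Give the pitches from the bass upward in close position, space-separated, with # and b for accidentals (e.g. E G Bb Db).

Scale degree 2 in Db major is Eb; here the chord built on it is altered to a half-diminished seventh chord. iiø7 is the half-diminished supertonic seventh, borrowed from the parallel minor.
So the chord is Eb-Gb-Bbb-Db, a half-diminished seventh chord.

Eb Gb Bbb Db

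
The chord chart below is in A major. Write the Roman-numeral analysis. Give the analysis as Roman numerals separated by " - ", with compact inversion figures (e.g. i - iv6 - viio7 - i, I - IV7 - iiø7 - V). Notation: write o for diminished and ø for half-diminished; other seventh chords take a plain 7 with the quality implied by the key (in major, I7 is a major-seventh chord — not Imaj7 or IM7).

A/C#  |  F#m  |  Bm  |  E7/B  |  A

I6 - vi - ii - V43 - I

A/C#: major triad on A = scale degree 1 → I6.
F#m: minor triad on F# = scale degree 6 → vi.
Bm: root B is the supertonic; minor triad there is ii.
E7/B has root E, degree 5 in A major, so V43.
A has root A, degree 1 in A major, so I.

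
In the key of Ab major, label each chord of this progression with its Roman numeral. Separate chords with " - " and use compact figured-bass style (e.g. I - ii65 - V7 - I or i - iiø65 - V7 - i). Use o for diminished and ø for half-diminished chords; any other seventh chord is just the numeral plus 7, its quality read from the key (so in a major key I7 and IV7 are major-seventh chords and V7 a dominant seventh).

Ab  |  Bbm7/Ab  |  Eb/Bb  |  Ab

I - ii42 - V64 - I

Ab has root Ab, degree 1 in Ab major, so I.
Bbm7/Ab: root Bb is the supertonic; minor seventh chord there is ii42.
Eb/Bb: root Eb is the dominant; major triad there is V64.
Ab has root Ab, degree 1 in Ab major, so I.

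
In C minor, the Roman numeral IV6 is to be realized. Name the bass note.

A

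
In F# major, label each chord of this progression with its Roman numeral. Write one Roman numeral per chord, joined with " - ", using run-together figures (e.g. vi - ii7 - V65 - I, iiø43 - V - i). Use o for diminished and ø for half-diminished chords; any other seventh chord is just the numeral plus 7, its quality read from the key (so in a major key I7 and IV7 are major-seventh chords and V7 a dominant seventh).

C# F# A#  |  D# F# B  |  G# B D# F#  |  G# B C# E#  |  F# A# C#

C#-F#-A#: major triad on F# = scale degree 1 → I64.
D#-F#-B: major triad on B = scale degree 4 → IV6.
G#-B-D#-F# has root G#, degree 2 in F# major, so ii7.
G#-B-C#-E# has root C#, degree 5 in F# major, so V43.
F#-A#-C# has root F#, degree 1 in F# major, so I.

I64 - IV6 - ii7 - V43 - I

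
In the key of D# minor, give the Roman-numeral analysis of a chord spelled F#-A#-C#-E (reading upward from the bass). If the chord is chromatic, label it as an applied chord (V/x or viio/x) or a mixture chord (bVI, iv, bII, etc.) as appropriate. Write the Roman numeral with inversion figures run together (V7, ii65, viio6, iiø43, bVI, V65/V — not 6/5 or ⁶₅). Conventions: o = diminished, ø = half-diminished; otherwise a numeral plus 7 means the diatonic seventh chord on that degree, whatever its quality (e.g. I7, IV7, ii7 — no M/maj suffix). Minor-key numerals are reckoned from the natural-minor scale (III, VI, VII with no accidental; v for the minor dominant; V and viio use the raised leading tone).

The pitches F#-A#-C#-E form a dominant seventh chord rooted on F#.
F# is not a diatonic chord root with this quality in D# minor, but it lies a perfect fifth above B (VI), so the chord functions as an applied dominant of VI.

V7/VI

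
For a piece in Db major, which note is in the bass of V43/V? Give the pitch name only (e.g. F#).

Bb

The applied chord V43/V is rooted on Eb: Eb-G-Bb-Db.
The figure 43 means second inversion — the fifth is in the bass.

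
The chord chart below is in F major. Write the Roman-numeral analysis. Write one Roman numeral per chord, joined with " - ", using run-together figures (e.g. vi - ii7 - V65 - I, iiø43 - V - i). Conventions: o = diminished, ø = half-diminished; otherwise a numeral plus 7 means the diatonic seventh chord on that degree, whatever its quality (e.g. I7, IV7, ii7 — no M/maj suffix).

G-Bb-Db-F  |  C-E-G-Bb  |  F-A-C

G-Bb-Db-F: G with this quality isn't in the key; it's iiø7, borrowed from the parallel minor.
C-E-G-Bb: root C is the dominant; dominant seventh chord there is V7.
F-A-C has root F, degree 1 in F major, so I.

iiø7 - V7 - I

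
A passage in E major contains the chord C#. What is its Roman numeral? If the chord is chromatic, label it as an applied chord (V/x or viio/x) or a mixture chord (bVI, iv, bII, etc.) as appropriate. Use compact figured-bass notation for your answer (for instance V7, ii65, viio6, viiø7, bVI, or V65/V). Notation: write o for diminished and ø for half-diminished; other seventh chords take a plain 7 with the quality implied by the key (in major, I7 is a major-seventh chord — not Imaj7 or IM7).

V/ii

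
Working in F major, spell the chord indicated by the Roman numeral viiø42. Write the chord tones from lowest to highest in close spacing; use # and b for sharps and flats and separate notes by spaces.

In F major, scale degree 7 is E, and the diatonic chord built there is a half-diminished seventh chord.
Stacking thirds from E gives E-G-Bb-D.
With the 42 figure the chord is in third inversion; from the bass D upward in close position it reads D-E-G-Bb.

D E G Bb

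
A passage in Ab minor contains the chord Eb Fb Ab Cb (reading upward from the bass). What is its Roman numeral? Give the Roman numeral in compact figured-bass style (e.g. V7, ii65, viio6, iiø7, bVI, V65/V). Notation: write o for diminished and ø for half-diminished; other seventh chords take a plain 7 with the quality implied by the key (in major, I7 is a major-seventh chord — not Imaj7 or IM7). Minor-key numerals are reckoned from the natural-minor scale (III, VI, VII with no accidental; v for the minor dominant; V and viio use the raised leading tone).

VI42

The pitches Fb-Ab-Cb-Eb form a major seventh chord rooted on Fb.
Fb is scale degree 6 in Ab minor, and a major seventh chord on that degree is written VI7.
With Eb in the bass the chord is in third inversion, so the figured bass is 42.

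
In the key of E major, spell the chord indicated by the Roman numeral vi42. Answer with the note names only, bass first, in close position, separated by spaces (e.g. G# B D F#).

B C# E G#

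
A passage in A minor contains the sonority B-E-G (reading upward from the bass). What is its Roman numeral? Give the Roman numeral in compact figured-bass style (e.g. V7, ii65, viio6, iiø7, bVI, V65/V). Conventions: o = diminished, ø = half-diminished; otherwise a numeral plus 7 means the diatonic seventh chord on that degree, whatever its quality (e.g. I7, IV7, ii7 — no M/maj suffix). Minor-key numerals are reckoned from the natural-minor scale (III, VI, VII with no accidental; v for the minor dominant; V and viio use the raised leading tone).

Stacked in thirds the chord is E-G-B: a minor triad on E.
E is scale degree 5 in A minor, and a minor triad on that degree is written v.
With B in the bass the chord is in second inversion, so the figured bass is 64.

v64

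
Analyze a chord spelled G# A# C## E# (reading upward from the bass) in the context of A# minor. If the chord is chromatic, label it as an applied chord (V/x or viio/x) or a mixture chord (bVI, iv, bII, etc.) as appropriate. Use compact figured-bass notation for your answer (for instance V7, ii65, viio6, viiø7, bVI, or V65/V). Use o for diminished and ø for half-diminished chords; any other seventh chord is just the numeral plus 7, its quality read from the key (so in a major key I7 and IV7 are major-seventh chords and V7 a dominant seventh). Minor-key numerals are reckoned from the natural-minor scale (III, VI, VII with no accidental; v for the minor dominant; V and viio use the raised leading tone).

The pitches A#-C##-E#-G# form a dominant seventh chord rooted on A#.
A# is not a diatonic chord root with this quality in A# minor, but it lies a perfect fifth above D# (iv), so the chord functions as an applied dominant of iv.
With G# in the bass the chord is in third inversion, so the figured bass is 42.

V42/iv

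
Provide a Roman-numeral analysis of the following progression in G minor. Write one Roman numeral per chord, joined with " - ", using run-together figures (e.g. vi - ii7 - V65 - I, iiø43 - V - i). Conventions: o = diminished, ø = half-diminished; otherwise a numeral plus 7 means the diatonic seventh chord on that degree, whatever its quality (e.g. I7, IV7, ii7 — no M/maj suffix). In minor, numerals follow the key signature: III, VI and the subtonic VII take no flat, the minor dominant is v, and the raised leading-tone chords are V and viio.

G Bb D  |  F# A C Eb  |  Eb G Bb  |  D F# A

i - viio7 - VI - V

G-Bb-D: root G is the tonic; minor triad there is i.
F#-A-C-Eb has root F#, degree 7 in G minor, so viio7.
Eb-G-Bb has root Eb, degree 6 in G minor, so VI.
D-F#-A has root D, degree 5 in G minor, so V.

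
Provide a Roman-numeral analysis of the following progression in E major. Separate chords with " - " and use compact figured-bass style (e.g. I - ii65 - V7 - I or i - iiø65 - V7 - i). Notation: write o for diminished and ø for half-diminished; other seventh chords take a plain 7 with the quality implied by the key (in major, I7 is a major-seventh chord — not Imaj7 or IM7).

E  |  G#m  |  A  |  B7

E: root E is the tonic; major triad there is I.
G#m has root G#, degree 3 in E major, so iii.
A: major triad on A = scale degree 4 → IV.
B7: dominant seventh chord on B = scale degree 5 → V7.

I - iii - IV - V7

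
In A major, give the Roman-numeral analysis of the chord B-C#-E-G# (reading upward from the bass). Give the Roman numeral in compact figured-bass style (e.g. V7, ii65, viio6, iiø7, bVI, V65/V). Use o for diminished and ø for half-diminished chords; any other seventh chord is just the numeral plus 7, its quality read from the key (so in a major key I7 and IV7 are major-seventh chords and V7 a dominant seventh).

iii42

Stacked in thirds the chord is C#-E-G#-B: a minor seventh chord on C#.
C# is scale degree 3 in A major, and a minor seventh chord on that degree is written iii7.
With B in the bass the chord is in third inversion, so the figured bass is 42.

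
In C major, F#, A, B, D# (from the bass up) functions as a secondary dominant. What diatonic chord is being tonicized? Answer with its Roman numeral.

iii

The chord is a dominant seventh chord on B.
A dominant resolves down a perfect fifth: B → E. In C major, E is scale degree 3, i.e. iii.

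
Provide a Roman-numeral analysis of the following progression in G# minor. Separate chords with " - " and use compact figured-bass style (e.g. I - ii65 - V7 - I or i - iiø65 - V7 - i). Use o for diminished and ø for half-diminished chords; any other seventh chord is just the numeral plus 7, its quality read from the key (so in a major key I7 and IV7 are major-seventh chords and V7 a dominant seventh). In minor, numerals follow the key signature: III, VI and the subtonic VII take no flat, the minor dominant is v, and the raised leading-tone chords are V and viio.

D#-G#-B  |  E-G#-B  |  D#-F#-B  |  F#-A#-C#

D#-G#-B: root G# is the tonic; minor triad there is i64.
E-G#-B: root E is the submediant; major triad there is VI.
D#-F#-B: root B is the mediant; major triad there is III6.
F#-A#-C# has root F#, degree 7 in G# minor, so VII.

i64 - VI - III6 - VII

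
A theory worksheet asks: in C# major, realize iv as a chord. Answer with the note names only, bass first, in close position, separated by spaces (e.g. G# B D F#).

Scale degree 4 in C# major is F#; here the chord built on it is altered to a minor triad. iv is the minor subdominant, borrowed from the parallel minor.
So the chord is F#-A-C#.

F# A C#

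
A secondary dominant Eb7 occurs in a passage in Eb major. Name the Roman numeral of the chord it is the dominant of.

IV

The chord is a dominant seventh chord on Eb.
A dominant resolves down a perfect fifth: Eb → Ab. In Eb major, Ab is scale degree 4, i.e. IV.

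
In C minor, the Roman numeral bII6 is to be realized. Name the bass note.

bII in C minor has root Db; the chord is Db-F-Ab.
The figure 6 means first inversion — the third is in the bass.

F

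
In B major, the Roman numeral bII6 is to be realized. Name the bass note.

E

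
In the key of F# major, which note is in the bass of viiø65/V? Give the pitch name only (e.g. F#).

D#

The applied chord viiø65/V is rooted on B#: B#-D#-F#-A#.
The figure 65 means first inversion — the third is in the bass.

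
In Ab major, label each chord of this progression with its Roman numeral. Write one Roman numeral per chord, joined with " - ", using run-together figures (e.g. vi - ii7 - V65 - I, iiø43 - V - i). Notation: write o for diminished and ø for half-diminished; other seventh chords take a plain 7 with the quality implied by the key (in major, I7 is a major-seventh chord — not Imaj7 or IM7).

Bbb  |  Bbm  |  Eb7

bII - ii - V7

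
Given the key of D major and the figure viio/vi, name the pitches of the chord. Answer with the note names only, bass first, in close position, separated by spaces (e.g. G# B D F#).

A# C# E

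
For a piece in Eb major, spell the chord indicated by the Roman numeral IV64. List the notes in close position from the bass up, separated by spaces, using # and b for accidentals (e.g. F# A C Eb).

In Eb major, scale degree 4 is Ab, and the diatonic chord built there is a major triad.
That chord is spelled Ab-C-Eb.
With the 64 figure the chord is in second inversion; from the bass Eb upward in close position it reads Eb-Ab-C.

Eb Ab C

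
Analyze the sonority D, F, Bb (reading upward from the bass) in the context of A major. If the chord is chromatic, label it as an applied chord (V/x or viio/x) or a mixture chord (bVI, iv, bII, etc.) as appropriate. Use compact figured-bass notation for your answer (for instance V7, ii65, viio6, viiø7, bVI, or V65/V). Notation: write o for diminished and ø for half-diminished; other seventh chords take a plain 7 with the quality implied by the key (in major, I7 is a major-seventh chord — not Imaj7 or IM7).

bII6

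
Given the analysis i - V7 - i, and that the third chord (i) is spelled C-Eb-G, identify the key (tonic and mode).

C minor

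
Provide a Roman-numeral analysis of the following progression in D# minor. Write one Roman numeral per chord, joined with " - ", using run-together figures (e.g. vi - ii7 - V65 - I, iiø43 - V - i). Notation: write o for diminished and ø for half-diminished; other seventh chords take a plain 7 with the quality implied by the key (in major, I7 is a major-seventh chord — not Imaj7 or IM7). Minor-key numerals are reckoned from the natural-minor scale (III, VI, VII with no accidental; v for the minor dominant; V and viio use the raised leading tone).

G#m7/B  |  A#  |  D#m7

iv65 - V - i7

G#m7/B has root G#, degree 4 in D# minor, so iv65.
A#: root A# is the dominant; major triad there is V.
D#m7 has root D#, degree 1 in D# minor, so i7.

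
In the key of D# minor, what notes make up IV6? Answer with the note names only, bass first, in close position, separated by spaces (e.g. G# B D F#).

Scale degree 4 in D# minor is G#; here the chord built on it is altered to a major triad. IV6 is the major subdominant, borrowed from the parallel major.
So the chord is G#-B#-D#.
With the 6 figure the chord is in first inversion; from the bass B# upward in close position it reads B#-D#-G#.

B# D# G#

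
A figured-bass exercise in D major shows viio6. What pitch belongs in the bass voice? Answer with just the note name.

viio in D major has root C#; the chord is C#-E-G.
The figure 6 means first inversion — the third is in the bass.

E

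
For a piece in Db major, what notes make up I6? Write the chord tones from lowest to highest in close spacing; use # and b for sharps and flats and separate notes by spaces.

In Db major, the tonic is Db, and the diatonic chord built there is a major triad.
That chord is spelled Db-F-Ab.
With the 6 figure the chord is in first inversion; from the bass F upward in close position it reads F-Ab-Db.

F Ab Db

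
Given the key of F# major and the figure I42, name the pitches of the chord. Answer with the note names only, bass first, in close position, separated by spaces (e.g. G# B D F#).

In F# major, the tonic is F#, and the diatonic chord built there is a major seventh chord.
Stacking thirds from F# gives F#-A#-C#-E#.
With the 42 figure the chord is in third inversion; from the bass E# upward in close position it reads E#-F#-A#-C#.

E# F# A# C#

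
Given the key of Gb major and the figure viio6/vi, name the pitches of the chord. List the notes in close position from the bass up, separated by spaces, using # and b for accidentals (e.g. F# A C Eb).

The slash marks an applied leading-tone chord: viio of vi. In Gb major, vi is Eb, so the leading tone to it is D, a half step below.
Building a diminished triad on D gives D-F-Ab.
The figured bass 6 indicates first inversion, placing the third (F) in the bass: F-Ab-D.

F Ab D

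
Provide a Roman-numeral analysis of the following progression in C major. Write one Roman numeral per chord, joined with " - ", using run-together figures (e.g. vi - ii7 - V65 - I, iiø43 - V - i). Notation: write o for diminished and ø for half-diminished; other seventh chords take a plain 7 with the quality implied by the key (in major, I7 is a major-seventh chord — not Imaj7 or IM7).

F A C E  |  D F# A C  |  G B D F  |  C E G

IV7 - V7/V - V7 - I

F-A-C-E has root F, degree 4 in C major, so IV7.
D-F#-A-C: chromatic; D is V of V, so V7/V.
G-B-D-F: dominant seventh chord on G = scale degree 5 → V7.
C-E-G: major triad on C = scale degree 1 → I.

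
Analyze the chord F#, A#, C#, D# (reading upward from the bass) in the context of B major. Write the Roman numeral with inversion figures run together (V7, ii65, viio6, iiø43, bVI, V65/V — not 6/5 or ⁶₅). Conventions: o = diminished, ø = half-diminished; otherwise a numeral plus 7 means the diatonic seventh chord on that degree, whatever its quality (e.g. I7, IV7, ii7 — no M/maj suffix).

iii65

The pitches D#-F#-A#-C# form a minor seventh chord rooted on D#.
D# is scale degree 3 in B major, and a minor seventh chord on that degree is written iii7.
With F# in the bass the chord is in first inversion, so the figured bass is 65.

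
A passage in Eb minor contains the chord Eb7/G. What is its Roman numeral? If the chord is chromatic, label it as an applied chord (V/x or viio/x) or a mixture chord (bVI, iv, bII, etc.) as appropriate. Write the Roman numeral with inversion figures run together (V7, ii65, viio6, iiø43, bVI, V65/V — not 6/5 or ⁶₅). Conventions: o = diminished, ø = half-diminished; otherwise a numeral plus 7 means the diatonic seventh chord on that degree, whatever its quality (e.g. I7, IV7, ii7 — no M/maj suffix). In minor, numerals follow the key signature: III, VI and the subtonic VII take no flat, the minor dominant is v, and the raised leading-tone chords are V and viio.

V65/iv

The pitches Eb-G-Bb-Db form a dominant seventh chord rooted on Eb.
Eb is not a diatonic chord root with this quality in Eb minor, but it lies a perfect fifth above Ab (iv), so the chord functions as an applied dominant of iv.
With G in the bass the chord is in first inversion, so the figured bass is 65.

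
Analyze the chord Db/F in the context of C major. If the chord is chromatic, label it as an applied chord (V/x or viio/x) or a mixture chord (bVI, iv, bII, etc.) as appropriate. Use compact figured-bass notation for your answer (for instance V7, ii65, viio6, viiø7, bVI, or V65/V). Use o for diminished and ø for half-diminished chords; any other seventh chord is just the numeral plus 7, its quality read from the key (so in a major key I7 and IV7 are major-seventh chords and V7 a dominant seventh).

bII6

Stacked in thirds the chord is Db-F-Ab: a major triad on Db.
Db is the lowered second degree of C major (diatonic 2 would be D). This is the Neapolitan sixth — a major triad on the lowered second degree, here in its customary first inversion.
With F in the bass the chord is in first inversion, so the figured bass is 6.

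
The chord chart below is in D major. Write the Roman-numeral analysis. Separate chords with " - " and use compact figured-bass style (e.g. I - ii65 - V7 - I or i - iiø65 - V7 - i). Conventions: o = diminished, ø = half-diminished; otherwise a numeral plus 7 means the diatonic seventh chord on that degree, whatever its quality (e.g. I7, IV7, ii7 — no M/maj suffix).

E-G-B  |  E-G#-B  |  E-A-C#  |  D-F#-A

ii - V/V - V64 - I

E-G-B: root E is the supertonic; minor triad there is ii.
E-G#-B: chromatic; E is V of V, so V/V.
E-A-C#: major triad on A = scale degree 5 → V64.
D-F#-A has root D, degree 1 in D major, so I.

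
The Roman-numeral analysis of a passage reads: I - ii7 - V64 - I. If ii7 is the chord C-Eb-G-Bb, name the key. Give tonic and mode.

Bb major

The chord Cm7 is a minor seventh chord rooted on C; its label is ii7.
Counting down one scale step from C places the tonic on Bb; a minor seventh chord on degree 2 is diatonic only in major.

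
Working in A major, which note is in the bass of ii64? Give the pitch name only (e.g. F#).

ii in A major has root B; the chord is B-D-F#.
The figure 64 means second inversion — the fifth is in the bass.

F#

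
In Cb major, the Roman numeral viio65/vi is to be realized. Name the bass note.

Bb

The applied chord viio65/vi is rooted on G: G-Bb-Db-Fb.
The figure 65 means first inversion — the third is in the bass.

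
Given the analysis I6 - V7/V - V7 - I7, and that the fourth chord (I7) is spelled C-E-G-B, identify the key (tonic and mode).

C major

The chord Cmaj7 is a major seventh chord rooted on C; its label is I7.
If C is scale degree 1 and the mode makes that degree carry a major seventh chord, the tonic is C and the mode is major.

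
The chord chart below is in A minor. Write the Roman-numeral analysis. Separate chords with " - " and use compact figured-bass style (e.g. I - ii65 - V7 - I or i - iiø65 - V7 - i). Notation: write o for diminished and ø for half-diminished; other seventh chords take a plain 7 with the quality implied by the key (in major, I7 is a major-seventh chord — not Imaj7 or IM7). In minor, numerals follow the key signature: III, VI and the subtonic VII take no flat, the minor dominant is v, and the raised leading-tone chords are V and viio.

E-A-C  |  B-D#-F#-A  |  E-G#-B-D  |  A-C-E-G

i64 - V7/V - V7 - i7

E-A-C has root A, degree 1 in A minor, so i64.
B-D#-F#-A is the secondary dominant of V (dominant seventh chord on B): V7/V.
E-G#-B-D has root E, degree 5 in A minor, so V7.
A-C-E-G has root A, degree 1 in A minor, so i7.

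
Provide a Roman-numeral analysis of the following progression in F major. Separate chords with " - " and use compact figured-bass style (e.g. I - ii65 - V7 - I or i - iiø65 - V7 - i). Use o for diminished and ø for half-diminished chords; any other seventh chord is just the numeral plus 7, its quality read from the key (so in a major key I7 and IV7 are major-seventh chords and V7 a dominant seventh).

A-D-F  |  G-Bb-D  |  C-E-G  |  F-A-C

vi64 - ii - V - I

A-D-F has root D, degree 6 in F major, so vi64.
G-Bb-D has root G, degree 2 in F major, so ii.
C-E-G has root C, degree 5 in F major, so V.
F-A-C has root F, degree 1 in F major, so I.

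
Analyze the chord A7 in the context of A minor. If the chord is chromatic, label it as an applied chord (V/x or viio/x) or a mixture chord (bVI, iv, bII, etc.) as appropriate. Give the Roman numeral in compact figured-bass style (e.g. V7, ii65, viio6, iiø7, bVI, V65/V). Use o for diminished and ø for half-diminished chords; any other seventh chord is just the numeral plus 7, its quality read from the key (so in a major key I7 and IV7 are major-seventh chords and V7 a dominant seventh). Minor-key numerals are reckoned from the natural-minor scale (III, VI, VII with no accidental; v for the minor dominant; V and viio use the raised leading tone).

V7/iv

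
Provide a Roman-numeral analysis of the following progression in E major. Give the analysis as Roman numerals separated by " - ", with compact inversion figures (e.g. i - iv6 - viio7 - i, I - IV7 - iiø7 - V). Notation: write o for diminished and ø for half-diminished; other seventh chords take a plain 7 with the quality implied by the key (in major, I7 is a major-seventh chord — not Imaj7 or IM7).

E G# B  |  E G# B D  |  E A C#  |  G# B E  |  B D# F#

I - V7/IV - IV64 - I6 - V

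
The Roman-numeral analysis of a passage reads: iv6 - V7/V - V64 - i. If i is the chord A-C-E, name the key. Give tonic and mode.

A minor

The anchor chord is a minor triad on A, labeled i.
If A is scale degree 1 and the mode makes that degree carry a minor triad, the tonic is A and the mode is minor.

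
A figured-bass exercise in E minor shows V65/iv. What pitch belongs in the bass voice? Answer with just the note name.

G#

The applied chord V65/iv is rooted on E: E-G#-B-D.
The figure 65 means first inversion — the third is in the bass.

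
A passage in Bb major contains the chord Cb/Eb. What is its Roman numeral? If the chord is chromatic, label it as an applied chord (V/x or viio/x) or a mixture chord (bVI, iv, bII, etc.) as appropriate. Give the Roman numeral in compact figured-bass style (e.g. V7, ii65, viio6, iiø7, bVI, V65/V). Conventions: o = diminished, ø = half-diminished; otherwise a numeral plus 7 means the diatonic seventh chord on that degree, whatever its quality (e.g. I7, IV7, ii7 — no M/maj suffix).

Stacked in thirds the chord is Cb-Eb-Gb: a major triad on Cb.
Cb is the lowered second degree of Bb major (diatonic 2 would be C). This is the Neapolitan sixth — a major triad on the lowered second degree, here in its customary first inversion.
With Eb in the bass the chord is in first inversion, so the figured bass is 6.

bII6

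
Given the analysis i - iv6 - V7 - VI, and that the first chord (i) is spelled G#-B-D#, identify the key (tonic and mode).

G# minor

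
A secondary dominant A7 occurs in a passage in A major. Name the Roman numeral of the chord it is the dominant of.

IV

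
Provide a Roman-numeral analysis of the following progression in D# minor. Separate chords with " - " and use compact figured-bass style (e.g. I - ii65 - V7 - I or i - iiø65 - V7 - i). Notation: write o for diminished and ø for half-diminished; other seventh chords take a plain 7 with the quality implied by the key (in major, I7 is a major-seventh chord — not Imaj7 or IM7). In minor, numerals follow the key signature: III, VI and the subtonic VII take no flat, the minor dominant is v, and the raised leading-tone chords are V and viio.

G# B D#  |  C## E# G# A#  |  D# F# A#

iv - V65 - i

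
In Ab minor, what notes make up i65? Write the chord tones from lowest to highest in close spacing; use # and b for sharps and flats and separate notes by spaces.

Cb Eb Gb Ab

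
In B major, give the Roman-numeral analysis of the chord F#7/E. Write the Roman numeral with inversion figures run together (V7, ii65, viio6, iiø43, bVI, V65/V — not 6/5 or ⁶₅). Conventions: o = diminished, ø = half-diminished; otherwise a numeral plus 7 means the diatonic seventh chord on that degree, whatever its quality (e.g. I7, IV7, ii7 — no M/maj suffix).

V42

Stacked in thirds the chord is F#-A#-C#-E: a dominant seventh chord on F#.
F# is scale degree 5 in B major, and a dominant seventh chord on that degree is written V7.
With E in the bass the chord is in third inversion, so the figured bass is 42.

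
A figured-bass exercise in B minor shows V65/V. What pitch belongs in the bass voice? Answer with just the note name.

E#

The applied chord V65/V is rooted on C#: C#-E#-G#-B.
The figure 65 means first inversion — the third is in the bass.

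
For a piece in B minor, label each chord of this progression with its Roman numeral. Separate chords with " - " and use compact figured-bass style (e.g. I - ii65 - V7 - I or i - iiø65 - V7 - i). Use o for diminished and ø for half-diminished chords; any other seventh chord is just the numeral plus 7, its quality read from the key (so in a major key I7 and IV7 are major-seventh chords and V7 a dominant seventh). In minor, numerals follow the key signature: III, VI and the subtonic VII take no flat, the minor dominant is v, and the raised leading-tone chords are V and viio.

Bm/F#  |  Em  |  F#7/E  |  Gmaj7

i64 - iv - V42 - VI7

Bm/F# has root B, degree 1 in B minor, so i64.
Em: root E is the subdominant; minor triad there is iv.
F#7/E: dominant seventh chord on F# = scale degree 5 → V42.
Gmaj7: root G is the submediant; major seventh chord there is VI7.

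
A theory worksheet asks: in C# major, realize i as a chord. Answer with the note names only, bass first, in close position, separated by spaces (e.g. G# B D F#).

C# E G#

Scale degree 1 in C# major is C#; here the chord built on it is altered to a minor triad. i is the minor tonic, borrowed from the parallel minor.
So the chord is C#-E-G#.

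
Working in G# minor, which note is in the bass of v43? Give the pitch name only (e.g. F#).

v in G# minor has root D#; the chord is D#-F#-A#-C#.
The figure 43 means second inversion — the fifth is in the bass.

A#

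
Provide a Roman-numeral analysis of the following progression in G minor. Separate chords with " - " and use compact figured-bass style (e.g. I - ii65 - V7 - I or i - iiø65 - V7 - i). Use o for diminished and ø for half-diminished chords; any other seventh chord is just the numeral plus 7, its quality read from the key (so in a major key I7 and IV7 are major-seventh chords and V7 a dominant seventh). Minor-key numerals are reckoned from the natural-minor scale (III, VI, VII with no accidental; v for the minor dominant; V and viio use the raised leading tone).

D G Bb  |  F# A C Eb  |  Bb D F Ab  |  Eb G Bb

i64 - viio7 - V7/VI - VI

D-G-Bb: minor triad on G = scale degree 1 → i64.
F#-A-C-Eb: root F# is the leading tone; fully diminished seventh chord there is viio7.
Bb-D-F-Ab: a dominant seventh chord on Bb, the applied dominant of VI → V7/VI.
Eb-G-Bb has root Eb, degree 6 in G minor, so VI.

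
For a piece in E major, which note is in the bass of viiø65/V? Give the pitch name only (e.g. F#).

C#

The applied chord viiø65/V is rooted on A#: A#-C#-E-G#.
The figure 65 means first inversion — the third is in the bass.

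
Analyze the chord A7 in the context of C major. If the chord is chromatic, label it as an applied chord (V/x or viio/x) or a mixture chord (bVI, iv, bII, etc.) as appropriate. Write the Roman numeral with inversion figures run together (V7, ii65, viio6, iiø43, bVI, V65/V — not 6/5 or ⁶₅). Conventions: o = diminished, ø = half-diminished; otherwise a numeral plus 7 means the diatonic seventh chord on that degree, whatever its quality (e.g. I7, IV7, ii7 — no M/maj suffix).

Stacked in thirds the chord is A-C#-E-G: a dominant seventh chord on A.
A is not a diatonic chord root with this quality in C major, but it lies a perfect fifth above D (ii), so the chord functions as an applied dominant of ii.

V7/ii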